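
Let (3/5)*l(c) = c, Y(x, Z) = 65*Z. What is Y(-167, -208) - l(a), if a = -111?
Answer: -13335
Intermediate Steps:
l(c) = 5*c/3
Y(-167, -208) - l(a) = 65*(-208) - 5*(-111)/3 = -13520 - 1*(-185) = -13520 + 185 = -13335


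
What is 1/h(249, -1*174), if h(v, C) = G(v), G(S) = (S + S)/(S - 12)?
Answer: 79/166 ≈ 0.47590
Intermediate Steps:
G(S) = 2*S/(-12 + S) (G(S) = (2*S)/(-12 + S) = 2*S/(-12 + S))
h(v, C) = 2*v/(-12 + v)
1/h(249, -1*174) = 1/(2*249/(-12 + 249)) = 1/(2*249/237) = 1/(2*249*(1/237)) = 1/(166/79) = 79/166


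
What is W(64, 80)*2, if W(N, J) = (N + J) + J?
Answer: 448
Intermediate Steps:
W(N, J) = N + 2*J (W(N, J) = (J + N) + J = N + 2*J)
W(64, 80)*2 = (64 + 2*80)*2 = (64 + 160)*2 = 224*2 = 448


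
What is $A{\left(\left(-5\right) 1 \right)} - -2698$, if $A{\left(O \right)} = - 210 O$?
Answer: $3748$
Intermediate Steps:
$A{\left(\left(-5\right) 1 \right)} - -2698 = - 210 \left(\left(-5\right) 1\right) - -2698 = \left(-210\right) \left(-5\right) + 2698 = 1050 + 2698 = 3748$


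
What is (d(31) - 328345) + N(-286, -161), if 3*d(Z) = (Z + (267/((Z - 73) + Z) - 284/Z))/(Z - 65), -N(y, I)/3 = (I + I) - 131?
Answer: -5686613111/17391 ≈ -3.2699e+5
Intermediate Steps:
N(y, I) = 393 - 6*I (N(y, I) = -3*((I + I) - 131) = -3*(2*I - 131) = -3*(-131 + 2*I) = 393 - 6*I)
d(Z) = (Z - 284/Z + 267/(-73 + 2*Z))/(3*(-65 + Z)) (d(Z) = ((Z + (267/((Z - 73) + Z) - 284/Z))/(Z - 65))/3 = ((Z + (267/((-73 + Z) + Z) - 284/Z))/(-65 + Z))/3 = ((Z + (267/(-73 + 2*Z) - 284/Z))/(-65 + Z))/3 = ((Z + (-284/Z + 267/(-73 + 2*Z)))/(-65 + Z))/3 = ((Z - 284/Z + 267/(-73 + 2*Z))/(-65 + Z))/3 = (Z - 284/Z + 267/(-73 + 2*Z))/(3*(-65 + Z)))
(d(31) - 328345) + N(-286, -161) = ((⅓)*(20732 - 301*31 - 73*31² + 2*31³)/(31*(4745 - 203*31 + 2*31²)) - 328345) + (393 - 6*(-161)) = ((⅓)*(1/31)*(20732 - 9331 - 73*961 + 2*29791)/(4745 - 6293 + 2*961) - 328345) + (393 + 966) = ((⅓)*(1/31)*(20732 - 9331 - 70153 + 59582)/(4745 - 6293 + 1922) - 328345) + 1359 = ((⅓)*(1/31)*830/374 - 328345) + 1359 = ((⅓)*(1/31)*(1/374)*830 - 328345) + 1359 = (415/17391 - 328345) + 1359 = -5710247480/17391 + 1359 = -5686613111/17391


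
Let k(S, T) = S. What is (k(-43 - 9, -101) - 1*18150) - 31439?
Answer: -49641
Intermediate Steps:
(k(-43 - 9, -101) - 1*18150) - 31439 = ((-43 - 9) - 1*18150) - 31439 = (-52 - 18150) - 31439 = -18202 - 31439 = -49641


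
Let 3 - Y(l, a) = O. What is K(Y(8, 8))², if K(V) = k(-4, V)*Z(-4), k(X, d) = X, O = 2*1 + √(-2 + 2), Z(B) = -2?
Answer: 64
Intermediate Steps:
O = 2 (O = 2 + √0 = 2 + 0 = 2)
Y(l, a) = 1 (Y(l, a) = 3 - 1*2 = 3 - 2 = 1)
K(V) = 8 (K(V) = -4*(-2) = 8)
K(Y(8, 8))² = 8² = 64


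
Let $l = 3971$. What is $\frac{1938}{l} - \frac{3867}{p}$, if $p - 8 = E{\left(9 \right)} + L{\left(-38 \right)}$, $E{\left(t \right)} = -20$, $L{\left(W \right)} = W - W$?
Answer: $\frac{269809}{836} \approx 322.74$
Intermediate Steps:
$L{\left(W \right)} = 0$
$p = -12$ ($p = 8 + \left(-20 + 0\right) = 8 - 20 = -12$)
$\frac{1938}{l} - \frac{3867}{p} = \frac{1938}{3971} - \frac{3867}{-12} = 1938 \cdot \frac{1}{3971} - - \frac{1289}{4} = \frac{102}{209} + \frac{1289}{4} = \frac{269809}{836}$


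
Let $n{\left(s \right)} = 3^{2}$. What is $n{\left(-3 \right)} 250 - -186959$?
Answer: $189209$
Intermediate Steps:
$n{\left(s \right)} = 9$
$n{\left(-3 \right)} 250 - -186959 = 9 \cdot 250 - -186959 = 2250 + 186959 = 189209$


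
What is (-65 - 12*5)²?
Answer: 15625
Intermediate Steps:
(-65 - 12*5)² = (-65 - 60)² = (-125)² = 15625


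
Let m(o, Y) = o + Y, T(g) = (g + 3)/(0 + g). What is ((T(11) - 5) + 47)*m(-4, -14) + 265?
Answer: -5653/11 ≈ -513.91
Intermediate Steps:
T(g) = (3 + g)/g
m(o, Y) = Y + o
((T(11) - 5) + 47)*m(-4, -14) + 265 = (((3 + 11)/11 - 5) + 47)*(-14 - 4) + 265 = (((1/11)*14 - 5) + 47)*(-18) + 265 = ((14/11 - 5) + 47)*(-18) + 265 = (-41/11 + 47)*(-18) + 265 = (476/11)*(-18) + 265 = -8568/11 + 265 = -5653/11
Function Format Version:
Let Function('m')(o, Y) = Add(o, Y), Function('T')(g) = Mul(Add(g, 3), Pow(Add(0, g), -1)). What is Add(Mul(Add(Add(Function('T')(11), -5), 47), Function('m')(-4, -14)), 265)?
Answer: Rational(-5653, 11) ≈ -513.91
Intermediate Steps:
Function('T')(g) = Mul(Pow(g, -1), Add(3, g)) (Function('T')(g) = Mul(Add(3, g), Pow(g, -1)) = Mul(Pow(g, -1), Add(3, g)))
Function('m')(o, Y) = Add(Y, o)
Add(Mul(Add(Add(Function('T')(11), -5), 47), Function('m')(-4, -14)), 265) = Add(Mul(Add(Add(Mul(Pow(11, -1), Add(3, 11)), -5), 47), Add(-14, -4)), 265) = Add(Mul(Add(Add(Mul(Rational(1, 11), 14), -5), 47), -18), 265) = Add(Mul(Add(Add(Rational(14, 11), -5), 47), -18), 265) = Add(Mul(Add(Rational(-41, 11), 47), -18), 265) = Add(Mul(Rational(476, 11), -18), 265) = Add(Rational(-8568, 11), 265) = Rational(-5653, 11)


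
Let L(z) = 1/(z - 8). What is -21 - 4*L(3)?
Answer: -101/5 ≈ -20.200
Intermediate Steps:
L(z) = 1/(-8 + z)
-21 - 4*L(3) = -21 - 4/(-8 + 3) = -21 - 4/(-5) = -21 - 4*(-⅕) = -21 + ⅘ = -101/5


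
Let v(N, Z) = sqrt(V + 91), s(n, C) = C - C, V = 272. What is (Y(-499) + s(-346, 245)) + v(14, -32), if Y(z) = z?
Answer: -499 + 11*sqrt(3) ≈ -479.95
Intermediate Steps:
s(n, C) = 0
v(N, Z) = 11*sqrt(3) (v(N, Z) = sqrt(272 + 91) = sqrt(363) = 11*sqrt(3))
(Y(-499) + s(-346, 245)) + v(14, -32) = (-499 + 0) + 11*sqrt(3) = -499 + 11*sqrt(3)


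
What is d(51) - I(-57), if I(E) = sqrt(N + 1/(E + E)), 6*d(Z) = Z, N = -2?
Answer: 17/2 - I*sqrt(26106)/114 ≈ 8.5 - 1.4173*I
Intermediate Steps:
d(Z) = Z/6
I(E) = sqrt(-2 + 1/(2*E)) (I(E) = sqrt(-2 + 1/(E + E)) = sqrt(-2 + 1/(2*E)))
d(51) - I(-57) = (1/6)*51 - sqrt(-8 + 2/(-57))/2 = 17/2 - sqrt(-8 + 2*(-1/57))/2 = 17/2 - sqrt(-8 - 2/57)/2 = 17/2 - sqrt(-458/57)/2 = 17/2 - I*sqrt(26106)/57/2 = 17/2 - I*sqrt(26106)/114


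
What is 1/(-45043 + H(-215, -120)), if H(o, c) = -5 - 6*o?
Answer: -1/43758 ≈ -2.2853e-5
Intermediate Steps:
1/(-45043 + H(-215, -120)) = 1/(-45043 + (-5 - 6*(-215))) = 1/(-45043 + (-5 + 1290)) = 1/(-45043 + 1285) = 1/(-43758) = -1/43758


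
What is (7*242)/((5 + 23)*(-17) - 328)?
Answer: -847/402 ≈ -2.1070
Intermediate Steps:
(7*242)/((5 + 23)*(-17) - 328) = 1694/(28*(-17) - 328) = 1694/(-476 - 328) = 1694/(-804) = 1694*(-1/804) = -847/402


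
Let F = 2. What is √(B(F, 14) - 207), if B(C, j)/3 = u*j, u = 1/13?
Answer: I*√34437/13 ≈ 14.275*I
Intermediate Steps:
u = 1/13 ≈ 0.076923
B(C, j) = 3*j/13 (B(C, j) = 3*(j/13) = 3*j/13)
√(B(F, 14) - 207) = √((3/13)*14 - 207) = √(42/13 - 207) = √(-2649/13) = I*√34437/13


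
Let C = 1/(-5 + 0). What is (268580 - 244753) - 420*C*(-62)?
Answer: 18619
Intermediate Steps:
C = -⅕ (C = 1/(-5) = -⅕ ≈ -0.20000)
(268580 - 244753) - 420*C*(-62) = (268580 - 244753) - 420*(-1)/5*(-62) = 23827 - 35*(-12/5)*(-62) = 23827 + 84*(-62) = 23827 - 5208 = 18619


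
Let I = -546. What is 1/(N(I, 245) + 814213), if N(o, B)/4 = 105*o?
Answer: 1/584893 ≈ 1.7097e-6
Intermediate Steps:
N(o, B) = 420*o (N(o, B) = 4*(105*o) = 420*o)
1/(N(I, 245) + 814213) = 1/(420*(-546) + 814213) = 1/(-229320 + 814213) = 1/584893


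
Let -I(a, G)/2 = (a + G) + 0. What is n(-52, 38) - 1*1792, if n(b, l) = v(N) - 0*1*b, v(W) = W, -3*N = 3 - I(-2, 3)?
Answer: -5381/3 ≈ -1793.7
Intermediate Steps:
I(a, G) = -2*G - 2*a (I(a, G) = -2*((a + G) + 0) = -2*((G + a) + 0) = -2*(G + a) = -2*G - 2*a)
N = -5/3 (N = -(3 - (-2*3 - 2*(-2)))/3 = -(3 - (-6 + 4))/3 = -(3 - 1*(-2))/3 = -(3 + 2)/3 = -⅓*5 = -5/3 ≈ -1.6667)
n(b, l) = -5/3 (n(b, l) = -5/3 - 0*1*b = -5/3 - 0*b = -5/3 - 1*0 = -5/3 + 0 = -5/3)
n(-52, 38) - 1*1792 = -5/3 - 1*1792 = -5/3 - 1792 = -5381/3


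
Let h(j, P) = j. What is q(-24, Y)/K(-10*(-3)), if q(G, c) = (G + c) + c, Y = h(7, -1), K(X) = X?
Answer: -⅓ ≈ -0.33333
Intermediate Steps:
Y = 7
q(G, c) = G + 2*c
q(-24, Y)/K(-10*(-3)) = (-24 + 2*7)/((-10*(-3))) = (-24 + 14)/30 = -10*1/30 = -⅓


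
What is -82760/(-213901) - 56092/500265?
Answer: 29403796508/107007183765 ≈ 0.27478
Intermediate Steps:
-82760/(-213901) - 56092/500265 = -82760*(-1/213901) - 56092*1/500265 = 82760/213901 - 56092/500265 = 29403796508/107007183765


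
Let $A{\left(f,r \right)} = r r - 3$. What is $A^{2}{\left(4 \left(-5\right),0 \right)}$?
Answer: $9$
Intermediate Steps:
$A{\left(f,r \right)} = -3 + r^{2}$ ($A{\left(f,r \right)} = r^{2} - 3 = -3 + r^{2}$)
$A^{2}{\left(4 \left(-5\right),0 \right)} = \left(-3 + 0^{2}\right)^{2} = \left(-3 + 0\right)^{2} = \left(-3\right)^{2} = 9$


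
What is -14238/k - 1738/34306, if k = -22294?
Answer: 112425464/191204491 ≈ 0.58799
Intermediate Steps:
-14238/k - 1738/34306 = -14238/(-22294) - 1738/34306 = -14238*(-1/22294) - 1738*1/34306 = 7119/11147 - 869/17153 = 112425464/191204491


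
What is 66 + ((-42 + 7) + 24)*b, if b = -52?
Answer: 638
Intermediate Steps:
66 + ((-42 + 7) + 24)*b = 66 + ((-42 + 7) + 24)*(-52) = 66 + (-35 + 24)*(-52) = 66 - 11*(-52) = 66 + 572 = 638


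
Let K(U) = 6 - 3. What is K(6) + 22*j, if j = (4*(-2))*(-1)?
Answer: 179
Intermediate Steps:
K(U) = 3
j = 8 (j = -8*(-1) = 8)
K(6) + 22*j = 3 + 22*8 = 3 + 176 = 179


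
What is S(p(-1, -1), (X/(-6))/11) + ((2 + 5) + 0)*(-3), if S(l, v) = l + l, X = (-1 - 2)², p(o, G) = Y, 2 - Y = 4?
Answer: -25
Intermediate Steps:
Y = -2 (Y = 2 - 1*4 = 2 - 4 = -2)
p(o, G) = -2
X = 9 (X = (-3)² = 9)
S(l, v) = 2*l
S(p(-1, -1), (X/(-6))/11) + ((2 + 5) + 0)*(-3) = 2*(-2) + ((2 + 5) + 0)*(-3) = -4 + (7 + 0)*(-3) = -4 + 7*(-3) = -4 - 21 = -25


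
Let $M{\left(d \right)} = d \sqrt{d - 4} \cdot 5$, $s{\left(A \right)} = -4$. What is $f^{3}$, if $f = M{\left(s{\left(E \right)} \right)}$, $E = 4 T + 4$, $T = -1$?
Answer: $128000 i \sqrt{2} \approx 1.8102 \cdot 10^{5} i$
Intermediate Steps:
$E = 0$ ($E = 4 \left(-1\right) + 4 = -4 + 4 = 0$)
$M{\left(d \right)} = 5 d \sqrt{-4 + d}$ ($M{\left(d \right)} = d \sqrt{-4 + d} 5 = 5 d \sqrt{-4 + d}$)
$f = - 40 i \sqrt{2}$ ($f = 5 \left(-4\right) \sqrt{-4 - 4} = 5 \left(-4\right) \sqrt{-8} = 5 \left(-4\right) 2 i \sqrt{2} = - 40 i \sqrt{2} \approx - 56.569 i$)
$f^{3} = \left(- 40 i \sqrt{2}\right)^{3} = 128000 i \sqrt{2}$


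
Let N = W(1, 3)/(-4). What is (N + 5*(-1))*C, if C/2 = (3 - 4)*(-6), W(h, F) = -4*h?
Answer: -48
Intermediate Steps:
N = 1 (N = -4*1/(-4) = -4*(-¼) = 1)
C = 12 (C = 2*((3 - 4)*(-6)) = 2*(-1*(-6)) = 2*6 = 12)
(N + 5*(-1))*C = (1 + 5*(-1))*12 = (1 - 5)*12 = -4*12 = -48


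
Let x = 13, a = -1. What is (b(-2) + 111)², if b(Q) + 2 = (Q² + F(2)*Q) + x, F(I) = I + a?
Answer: 15376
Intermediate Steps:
F(I) = -1 + I (F(I) = I - 1 = -1 + I)
b(Q) = 11 + Q + Q² (b(Q) = -2 + ((Q² + (-1 + 2)*Q) + 13) = -2 + ((Q² + 1*Q) + 13) = -2 + ((Q² + Q) + 13) = -2 + ((Q + Q²) + 13) = -2 + (13 + Q + Q²) = 11 + Q + Q²)
(b(-2) + 111)² = ((11 - 2 + (-2)²) + 111)² = ((11 - 2 + 4) + 111)² = (13 + 111)² = 124² = 15376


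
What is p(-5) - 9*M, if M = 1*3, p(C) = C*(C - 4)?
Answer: 18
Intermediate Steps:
p(C) = C*(-4 + C)
M = 3
p(-5) - 9*M = -5*(-4 - 5) - 9*3 = -5*(-9) - 27 = 45 - 27 = 18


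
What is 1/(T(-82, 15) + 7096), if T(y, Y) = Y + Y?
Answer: 1/7126 ≈ 0.00014033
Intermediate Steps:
T(y, Y) = 2*Y
1/(T(-82, 15) + 7096) = 1/(2*15 + 7096) = 1/(30 + 7096) = 1/7126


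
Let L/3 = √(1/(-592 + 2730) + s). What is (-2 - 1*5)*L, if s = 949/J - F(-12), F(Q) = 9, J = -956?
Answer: -63*I*√289888008821/510982 ≈ -66.382*I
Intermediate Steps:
s = -9553/956 (s = 949/(-956) - 1*9 = 949*(-1/956) - 9 = -949/956 - 9 = -9553/956 ≈ -9.9927)
L = 9*I*√289888008821/510982 (L = 3*√(1/(-592 + 2730) - 9553/956) = 3*√(1/2138 - 9553/956) = 3*√(-10211679/1021964) = 3*(3*I*√289888008821/510982) = 9*I*√289888008821/510982 ≈ 9.4831*I)
(-2 - 1*5)*L = (-2 - 1*5)*(9*I*√289888008821/510982) = (-2 - 5)*(9*I*√289888008821/510982) = -63*I*√289888008821/510982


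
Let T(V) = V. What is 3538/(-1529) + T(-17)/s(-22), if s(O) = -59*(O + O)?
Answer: -76121/32804 ≈ -2.3205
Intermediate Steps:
s(O) = -118*O
3538/(-1529) + T(-17)/s(-22) = 3538/(-1529) - 17/((-118*(-22))) = 3538*(-1/1529) - 17/2596 = -3538/1529 - 17*1/2596 = -3538/1529 - 17/2596 = -76121/32804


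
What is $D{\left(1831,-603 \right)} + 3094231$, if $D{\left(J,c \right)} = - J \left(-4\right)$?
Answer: $3101555$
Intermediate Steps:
$D{\left(J,c \right)} = 4 J$
$D{\left(1831,-603 \right)} + 3094231 = 4 \cdot 1831 + 3094231 = 7324 + 3094231 = 3101555$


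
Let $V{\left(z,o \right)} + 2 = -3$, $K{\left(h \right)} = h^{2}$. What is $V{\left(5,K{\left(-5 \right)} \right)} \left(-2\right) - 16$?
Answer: $-6$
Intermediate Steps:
$V{\left(z,o \right)} = -5$ ($V{\left(z,o \right)} = -2 - 3 = -5$)
$V{\left(5,K{\left(-5 \right)} \right)} \left(-2\right) - 16 = \left(-5\right) \left(-2\right) - 16 = 10 - 16 = -6$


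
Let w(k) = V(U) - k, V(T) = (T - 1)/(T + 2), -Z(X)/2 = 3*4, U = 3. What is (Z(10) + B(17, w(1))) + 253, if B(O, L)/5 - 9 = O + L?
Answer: 356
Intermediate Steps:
Z(X) = -24 (Z(X) = -6*4 = -2*12 = -24)
V(T) = (-1 + T)/(2 + T)
w(k) = ⅖ - k (w(k) = (-1 + 3)/(2 + 3) - k = 2/5 - k = (⅕)*2 - k = ⅖ - k)
B(O, L) = 45 + 5*L + 5*O (B(O, L) = 45 + 5*(O + L) = 45 + 5*(L + O) = 45 + (5*L + 5*O) = 45 + 5*L + 5*O)
(Z(10) + B(17, w(1))) + 253 = (-24 + (45 + 5*(⅖ - 1*1) + 5*17)) + 253 = (-24 + (45 + 5*(⅖ - 1) + 85)) + 253 = (-24 + (45 + 5*(-⅗) + 85)) + 253 = (-24 + (45 - 3 + 85)) + 253 = (-24 + 127) + 253 = 103 + 253 = 356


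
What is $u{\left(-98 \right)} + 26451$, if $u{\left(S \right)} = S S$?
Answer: $36055$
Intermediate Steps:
$u{\left(S \right)} = S^{2}$
$u{\left(-98 \right)} + 26451 = \left(-98\right)^{2} + 26451 = 9604 + 26451 = 36055$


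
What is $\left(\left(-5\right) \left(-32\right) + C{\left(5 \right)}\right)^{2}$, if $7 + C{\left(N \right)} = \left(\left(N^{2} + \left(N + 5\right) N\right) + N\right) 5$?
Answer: $305809$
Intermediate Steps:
$C{\left(N \right)} = -7 + 5 N + 5 N^{2} + 5 N \left(5 + N\right)$ ($C{\left(N \right)} = -7 + \left(\left(N^{2} + \left(N + 5\right) N\right) + N\right) 5 = -7 + \left(\left(N^{2} + \left(5 + N\right) N\right) + N\right) 5 = -7 + \left(\left(N^{2} + N \left(5 + N\right)\right) + N\right) 5 = -7 + \left(N + N^{2} + N \left(5 + N\right)\right) 5 = -7 + \left(5 N + 5 N^{2} + 5 N \left(5 + N\right)\right) = -7 + 5 N + 5 N^{2} + 5 N \left(5 + N\right)$)
$\left(\left(-5\right) \left(-32\right) + C{\left(5 \right)}\right)^{2} = \left(\left(-5\right) \left(-32\right) + \left(-7 + 10 \cdot 5^{2} + 30 \cdot 5\right)\right)^{2} = \left(160 + \left(-7 + 10 \cdot 25 + 150\right)\right)^{2} = \left(160 + \left(-7 + 250 + 150\right)\right)^{2} = \left(160 + 393\right)^{2} = 553^{2} = 305809$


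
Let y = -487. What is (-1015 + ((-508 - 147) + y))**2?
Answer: 4652649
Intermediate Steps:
(-1015 + ((-508 - 147) + y))**2 = (-1015 + ((-508 - 147) - 487))**2 = (-1015 + (-655 - 487))**2 = (-1015 - 1142)**2 = (-2157)**2 = 4652649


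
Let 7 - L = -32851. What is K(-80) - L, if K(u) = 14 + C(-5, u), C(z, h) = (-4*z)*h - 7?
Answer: -34451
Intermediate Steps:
L = 32858 (L = 7 - 1*(-32851) = 7 + 32851 = 32858)
C(z, h) = -7 - 4*h*z (C(z, h) = -4*h*z - 7 = -7 - 4*h*z)
K(u) = 7 + 20*u (K(u) = 14 + (-7 - 4*u*(-5)) = 14 + (-7 + 20*u) = 7 + 20*u)
K(-80) - L = (7 + 20*(-80)) - 1*32858 = (7 - 1600) - 32858 = -1593 - 32858 = -34451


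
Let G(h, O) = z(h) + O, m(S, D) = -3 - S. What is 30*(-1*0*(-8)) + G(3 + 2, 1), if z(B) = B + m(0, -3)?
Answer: 3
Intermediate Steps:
z(B) = -3 + B (z(B) = B + (-3 - 1*0) = B + (-3 + 0) = B - 3 = -3 + B)
G(h, O) = -3 + O + h (G(h, O) = (-3 + h) + O = -3 + O + h)
30*(-1*0*(-8)) + G(3 + 2, 1) = 30*(-1*0*(-8)) + (-3 + 1 + (3 + 2)) = 30*(0*(-8)) + (-3 + 1 + 5) = 30*0 + 3 = 0 + 3 = 3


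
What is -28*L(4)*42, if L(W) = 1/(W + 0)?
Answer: -294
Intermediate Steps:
L(W) = 1/W
-28*L(4)*42 = -28/4*42 = -28*¼*42 = -7*42 = -294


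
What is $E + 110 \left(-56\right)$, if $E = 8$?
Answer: $-6152$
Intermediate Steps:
$E + 110 \left(-56\right) = 8 + 110 \left(-56\right) = 8 - 6160 = -6152$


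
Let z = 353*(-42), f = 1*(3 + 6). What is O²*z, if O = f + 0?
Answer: -1200906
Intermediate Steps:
f = 9 (f = 1*9 = 9)
O = 9 (O = 9 + 0 = 9)
z = -14826
O²*z = 9²*(-14826) = 81*(-14826) = -1200906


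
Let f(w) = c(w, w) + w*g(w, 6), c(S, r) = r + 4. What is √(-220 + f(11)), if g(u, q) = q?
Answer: I*√139 ≈ 11.79*I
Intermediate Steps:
c(S, r) = 4 + r
f(w) = 4 + 7*w (f(w) = (4 + w) + w*6 = (4 + w) + 6*w = 4 + 7*w)
√(-220 + f(11)) = √(-220 + (4 + 7*11)) = √(-220 + (4 + 77)) = √(-220 + 81) = √(-139) = I*√139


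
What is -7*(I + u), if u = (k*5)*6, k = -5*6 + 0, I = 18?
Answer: 6174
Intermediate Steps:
k = -30 (k = -30 + 0 = -30)
u = -900 (u = -30*5*6 = -150*6 = -900)
-7*(I + u) = -7*(18 - 900) = -7*(-882) = 6174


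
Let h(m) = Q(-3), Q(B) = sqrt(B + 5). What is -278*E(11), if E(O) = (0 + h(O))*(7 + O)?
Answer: -5004*sqrt(2) ≈ -7076.7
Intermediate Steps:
Q(B) = sqrt(5 + B)
h(m) = sqrt(2) (h(m) = sqrt(5 - 3) = sqrt(2))
E(O) = sqrt(2)*(7 + O) (E(O) = (0 + sqrt(2))*(7 + O) = sqrt(2)*(7 + O))
-278*E(11) = -278*sqrt(2)*(7 + 11) = -278*sqrt(2)*18 = -5004*sqrt(2)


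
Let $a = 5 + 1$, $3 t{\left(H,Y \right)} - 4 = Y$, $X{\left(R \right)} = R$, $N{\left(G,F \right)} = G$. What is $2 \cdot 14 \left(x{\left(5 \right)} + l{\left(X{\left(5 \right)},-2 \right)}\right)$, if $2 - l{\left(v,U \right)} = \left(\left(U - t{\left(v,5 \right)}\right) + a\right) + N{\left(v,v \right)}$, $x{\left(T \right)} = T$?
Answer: $28$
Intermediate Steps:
$t{\left(H,Y \right)} = \frac{4}{3} + \frac{Y}{3}$
$a = 6$
$l{\left(v,U \right)} = -1 - U - v$ ($l{\left(v,U \right)} = 2 - \left(\left(\left(U - \left(\frac{4}{3} + \frac{1}{3} \cdot 5\right)\right) + 6\right) + v\right) = 2 - \left(\left(\left(U - \left(\frac{4}{3} + \frac{5}{3}\right)\right) + 6\right) + v\right) = 2 - \left(\left(\left(U - 3\right) + 6\right) + v\right) = 2 - \left(\left(\left(-3 + U\right) + 6\right) + v\right) = 2 - \left(\left(3 + U\right) + v\right) = 2 - \left(3 + U + v\right) = -1 - U - v$)
$2 \cdot 14 \left(x{\left(5 \right)} + l{\left(X{\left(5 \right)},-2 \right)}\right) = 2 \cdot 14 \left(5 - 4\right) = 28 \left(5 - 4\right) = 28 \cdot 1 = 28$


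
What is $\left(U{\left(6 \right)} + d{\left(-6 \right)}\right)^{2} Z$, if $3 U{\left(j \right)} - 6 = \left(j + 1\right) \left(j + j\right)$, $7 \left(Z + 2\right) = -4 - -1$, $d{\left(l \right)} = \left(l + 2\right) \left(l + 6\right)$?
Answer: $- \frac{15300}{7} \approx -2185.7$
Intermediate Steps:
$d{\left(l \right)} = \left(2 + l\right) \left(6 + l\right)$
$Z = - \frac{17}{7}$ ($Z = -2 + \frac{-4 - -1}{7} = -2 + \frac{-4 + 1}{7} = -2 + \frac{1}{7} \left(-3\right) = -2 - \frac{3}{7} = - \frac{17}{7} \approx -2.4286$)
$U{\left(j \right)} = 2 + \frac{2 j \left(1 + j\right)}{3}$ ($U{\left(j \right)} = 2 + \frac{\left(j + 1\right) \left(j + j\right)}{3} = 2 + \frac{\left(1 + j\right) 2 j}{3} = 2 + \frac{2 j \left(1 + j\right)}{3}$)
$\left(U{\left(6 \right)} + d{\left(-6 \right)}\right)^{2} Z = \left(\left(2 + \frac{2}{3} \cdot 6 + \frac{2 \cdot 6^{2}}{3}\right) + \left(12 + \left(-6\right)^{2} + 8 \left(-6\right)\right)\right)^{2} \left(- \frac{17}{7}\right) = \left(\left(2 + 4 + \frac{2}{3} \cdot 36\right) + \left(12 + 36 - 48\right)\right)^{2} \left(- \frac{17}{7}\right) = \left(\left(2 + 4 + 24\right) + 0\right)^{2} \left(- \frac{17}{7}\right) = \left(30 + 0\right)^{2} \left(- \frac{17}{7}\right) = 30^{2} \left(- \frac{17}{7}\right) = 900 \left(- \frac{17}{7}\right) = - \frac{15300}{7}$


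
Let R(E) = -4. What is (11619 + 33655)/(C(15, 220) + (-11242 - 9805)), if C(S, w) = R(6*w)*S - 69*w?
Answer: -45274/36287 ≈ -1.2477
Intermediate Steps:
C(S, w) = -69*w - 4*S (C(S, w) = -4*S - 69*w = -69*w - 4*S)
(11619 + 33655)/(C(15, 220) + (-11242 - 9805)) = (11619 + 33655)/((-69*220 - 4*15) + (-11242 - 9805)) = 45274/((-15180 - 60) - 21047) = 45274/(-15240 - 21047) = 45274/(-36287) = 45274*(-1/36287) = -45274/36287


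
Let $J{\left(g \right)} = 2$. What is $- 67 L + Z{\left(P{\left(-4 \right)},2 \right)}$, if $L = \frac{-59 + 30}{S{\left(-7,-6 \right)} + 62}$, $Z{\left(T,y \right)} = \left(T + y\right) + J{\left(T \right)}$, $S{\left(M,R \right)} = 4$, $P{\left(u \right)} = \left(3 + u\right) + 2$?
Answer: $\frac{2273}{66} \approx 34.439$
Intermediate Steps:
$P{\left(u \right)} = 5 + u$
$Z{\left(T,y \right)} = 2 + T + y$ ($Z{\left(T,y \right)} = \left(T + y\right) + 2 = 2 + T + y$)
$L = - \frac{29}{66}$ ($L = \frac{-59 + 30}{4 + 62} = - \frac{29}{66} \approx -0.43939$)
$- 67 L + Z{\left(P{\left(-4 \right)},2 \right)} = \left(-67\right) \left(- \frac{29}{66}\right) + \left(2 + \left(5 - 4\right) + 2\right) = \frac{1943}{66} + \left(2 + 1 + 2\right) = \frac{1943}{66} + 5 = \frac{2273}{66}$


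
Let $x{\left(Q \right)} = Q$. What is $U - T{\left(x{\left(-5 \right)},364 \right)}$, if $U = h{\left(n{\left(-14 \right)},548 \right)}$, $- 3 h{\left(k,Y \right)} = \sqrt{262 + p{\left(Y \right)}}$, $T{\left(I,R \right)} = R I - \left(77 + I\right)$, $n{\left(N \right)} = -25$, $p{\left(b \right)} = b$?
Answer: $1892 - 3 \sqrt{10} \approx 1882.5$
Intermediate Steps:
$T{\left(I,R \right)} = -77 - I + I R$ ($T{\left(I,R \right)} = I R - \left(77 + I\right) = -77 - I + I R$)
$h{\left(k,Y \right)} = - \frac{\sqrt{262 + Y}}{3}$
$U = - 3 \sqrt{10}$ ($U = - \frac{\sqrt{262 + 548}}{3} = - \frac{\sqrt{810}}{3} = - \frac{9 \sqrt{10}}{3} = - 3 \sqrt{10} \approx -9.4868$)
$U - T{\left(x{\left(-5 \right)},364 \right)} = - 3 \sqrt{10} - \left(-77 - -5 - 1820\right) = - 3 \sqrt{10} - \left(-77 + 5 - 1820\right) = - 3 \sqrt{10} - -1892 = - 3 \sqrt{10} + 1892 = 1892 - 3 \sqrt{10}$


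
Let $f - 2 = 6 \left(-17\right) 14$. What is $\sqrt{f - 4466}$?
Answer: $2 i \sqrt{1473} \approx 76.759 i$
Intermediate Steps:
$f = -1426$ ($f = 2 + 6 \left(-17\right) 14 = 2 - 1428 = -1426$)
$\sqrt{f - 4466} = \sqrt{-1426 - 4466} = \sqrt{-5892} = 2 i \sqrt{1473}$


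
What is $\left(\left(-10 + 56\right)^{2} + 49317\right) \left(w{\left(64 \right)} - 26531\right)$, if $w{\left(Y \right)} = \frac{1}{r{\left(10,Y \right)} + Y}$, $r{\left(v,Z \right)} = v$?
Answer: $- \frac{100978048869}{74} \approx -1.3646 \cdot 10^{9}$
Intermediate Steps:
$w{\left(Y \right)} = \frac{1}{10 + Y}$
$\left(\left(-10 + 56\right)^{2} + 49317\right) \left(w{\left(64 \right)} - 26531\right) = \left(\left(-10 + 56\right)^{2} + 49317\right) \left(\frac{1}{10 + 64} - 26531\right) = \left(46^{2} + 49317\right) \left(\frac{1}{74} - 26531\right) = \left(2116 + 49317\right) \left(\frac{1}{74} - 26531\right) = 51433 \left(- \frac{1963293}{74}\right) = - \frac{100978048869}{74}$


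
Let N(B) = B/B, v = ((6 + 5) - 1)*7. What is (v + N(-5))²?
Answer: 5041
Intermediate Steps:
v = 70 (v = (11 - 1)*7 = 10*7 = 70)
N(B) = 1
(v + N(-5))² = (70 + 1)² = 71² = 5041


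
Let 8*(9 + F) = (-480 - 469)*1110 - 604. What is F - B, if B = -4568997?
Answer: 17748955/4 ≈ 4.4372e+6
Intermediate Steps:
F = -527033/4 (F = -9 + ((-480 - 469)*1110 - 604)/8 = -9 + (-949*1110 - 604)/8 = -9 + (-1053390 - 604)/8 = -9 + (⅛)*(-1053994) = -9 - 526997/4 = -527033/4 ≈ -1.3176e+5)
F - B = -527033/4 - 1*(-4568997) = -527033/4 + 4568997 = 17748955/4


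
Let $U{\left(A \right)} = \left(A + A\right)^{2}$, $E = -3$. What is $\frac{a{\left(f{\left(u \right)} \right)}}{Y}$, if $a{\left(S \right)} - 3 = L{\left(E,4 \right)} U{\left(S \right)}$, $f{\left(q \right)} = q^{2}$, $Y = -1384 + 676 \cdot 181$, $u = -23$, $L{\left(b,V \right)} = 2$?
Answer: $\frac{2238731}{120972} \approx 18.506$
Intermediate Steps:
$U{\left(A \right)} = 4 A^{2}$ ($U{\left(A \right)} = \left(2 A\right)^{2} = 4 A^{2}$)
$Y = 120972$ ($Y = -1384 + 122356 = 120972$)
$a{\left(S \right)} = 3 + 8 S^{2}$ ($a{\left(S \right)} = 3 + 2 \cdot 4 S^{2} = 3 + 8 S^{2}$)
$\frac{a{\left(f{\left(u \right)} \right)}}{Y} = \frac{3 + 8 \left(\left(-23\right)^{2}\right)^{2}}{120972} = \left(3 + 8 \cdot 529^{2}\right) \frac{1}{120972} = \left(3 + 8 \cdot 279841\right) \frac{1}{120972} = \left(3 + 2238728\right) \frac{1}{120972} = 2238731 \cdot \frac{1}{120972} = \frac{2238731}{120972}$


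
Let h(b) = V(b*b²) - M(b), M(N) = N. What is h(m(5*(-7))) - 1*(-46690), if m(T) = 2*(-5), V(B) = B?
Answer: 45700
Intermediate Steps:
m(T) = -10
h(b) = b³ - b (h(b) = b*b² - b = b³ - b)
h(m(5*(-7))) - 1*(-46690) = ((-10)³ - 1*(-10)) - 1*(-46690) = (-1000 + 10) + 46690 = -990 + 46690 = 45700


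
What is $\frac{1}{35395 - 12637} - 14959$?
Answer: $- \frac{340436921}{22758} \approx -14959.0$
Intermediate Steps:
$\frac{1}{35395 - 12637} - 14959 = \frac{1}{22758} - 14959 = - \frac{340436921}{22758}$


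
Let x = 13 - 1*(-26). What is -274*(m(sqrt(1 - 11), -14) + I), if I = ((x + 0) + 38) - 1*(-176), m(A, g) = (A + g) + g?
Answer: -61650 - 274*I*sqrt(10) ≈ -61650.0 - 866.46*I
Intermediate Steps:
x = 39 (x = 13 + 26 = 39)
m(A, g) = A + 2*g
I = 253 (I = ((39 + 0) + 38) - 1*(-176) = (39 + 38) + 176 = 77 + 176 = 253)
-274*(m(sqrt(1 - 11), -14) + I) = -274*((sqrt(1 - 11) + 2*(-14)) + 253) = -274*((sqrt(-10) - 28) + 253) = -274*((I*sqrt(10) - 28) + 253) = -274*((-28 + I*sqrt(10)) + 253) = -274*(225 + I*sqrt(10)) = -61650 - 274*I*sqrt(10)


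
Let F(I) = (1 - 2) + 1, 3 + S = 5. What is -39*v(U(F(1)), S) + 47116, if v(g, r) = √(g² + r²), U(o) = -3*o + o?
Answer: 47038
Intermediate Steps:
S = 2 (S = -3 + 5 = 2)
F(I) = 0 (F(I) = -1 + 1 = 0)
U(o) = -2*o
-39*v(U(F(1)), S) + 47116 = -39*√((-2*0)² + 2²) + 47116 = -39*√(0² + 4) + 47116 = -39*√(0 + 4) + 47116 = -39*√4 + 47116 = -39*2 + 47116 = -78 + 47116 = 47038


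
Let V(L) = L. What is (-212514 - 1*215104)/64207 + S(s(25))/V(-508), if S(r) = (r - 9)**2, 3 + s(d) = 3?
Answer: -222430711/32617156 ≈ -6.8194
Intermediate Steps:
s(d) = 0 (s(d) = -3 + 3 = 0)
S(r) = (-9 + r)**2
(-212514 - 1*215104)/64207 + S(s(25))/V(-508) = (-212514 - 1*215104)/64207 + (-9 + 0)**2/(-508) = (-212514 - 215104)*(1/64207) + (-9)**2*(-1/508) = -427618*1/64207 + 81*(-1/508) = -427618/64207 - 81/508 = -222430711/32617156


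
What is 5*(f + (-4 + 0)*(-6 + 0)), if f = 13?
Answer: 185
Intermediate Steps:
5*(f + (-4 + 0)*(-6 + 0)) = 5*(13 + (-4 + 0)*(-6 + 0)) = 5*(13 - 4*(-6)) = 5*(13 + 24) = 5*37 = 185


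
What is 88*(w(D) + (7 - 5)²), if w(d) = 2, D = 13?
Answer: 528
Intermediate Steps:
88*(w(D) + (7 - 5)²) = 88*(2 + (7 - 5)²) = 88*(2 + 2²) = 88*(2 + 4) = 88*6 = 528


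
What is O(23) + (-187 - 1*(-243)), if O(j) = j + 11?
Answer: 90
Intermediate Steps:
O(j) = 11 + j
O(23) + (-187 - 1*(-243)) = (11 + 23) + (-187 - 1*(-243)) = 34 + (-187 + 243) = 34 + 56 = 90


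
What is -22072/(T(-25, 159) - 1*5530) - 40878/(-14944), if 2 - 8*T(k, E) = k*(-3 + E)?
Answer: 1071922127/150702768 ≈ 7.1128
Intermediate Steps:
T(k, E) = ¼ - k*(-3 + E)/8
-22072/(T(-25, 159) - 1*5530) - 40878/(-14944) = -22072/((¼ + (3/8)*(-25) - ⅛*159*(-25)) - 1*5530) - 40878/(-14944) = -22072/((¼ - 75/8 + 3975/8) - 5530) - 40878*(-1/14944) = -22072/(1951/4 - 5530) + 20439/7472 = -22072/(-20169/4) + 20439/7472 = -22072*(-4/20169) + 20439/7472 = 88288/20169 + 20439/7472 = 1071922127/150702768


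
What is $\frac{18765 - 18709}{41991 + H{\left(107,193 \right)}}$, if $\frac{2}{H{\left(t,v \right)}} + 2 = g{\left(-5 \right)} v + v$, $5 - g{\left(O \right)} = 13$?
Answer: $\frac{75768}{56813821} \approx 0.0013336$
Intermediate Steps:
$g{\left(O \right)} = -8$ ($g{\left(O \right)} = 5 - 13 = -8$)
$H{\left(t,v \right)} = \frac{2}{-2 - 7 v}$ ($H{\left(t,v \right)} = \frac{2}{-2 + \left(- 8 v + v\right)} = \frac{2}{-2 - 7 v}$)
$\frac{18765 - 18709}{41991 + H{\left(107,193 \right)}} = \frac{18765 - 18709}{41991 + \frac{2}{-2 - 1351}} = \frac{56}{41991 + \frac{2}{-2 - 1351}} = \frac{56}{41991 + \frac{2}{-1353}} = \frac{56}{41991 + 2 \left(- \frac{1}{1353}\right)} = \frac{56}{41991 - \frac{2}{1353}} = \frac{56}{\frac{56813821}{1353}} = 56 \cdot \frac{1353}{56813821} = \frac{75768}{56813821}$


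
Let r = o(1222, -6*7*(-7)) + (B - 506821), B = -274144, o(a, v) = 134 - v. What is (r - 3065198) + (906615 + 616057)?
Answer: -2323651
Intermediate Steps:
r = -781125 (r = (134 - (-6*7)*(-7)) + (-274144 - 506821) = (134 - (-42)*(-7)) - 780965 = (134 - 1*294) - 780965 = (134 - 294) - 780965 = -160 - 780965 = -781125)
(r - 3065198) + (906615 + 616057) = (-781125 - 3065198) + (906615 + 616057) = -3846323 + 1522672 = -2323651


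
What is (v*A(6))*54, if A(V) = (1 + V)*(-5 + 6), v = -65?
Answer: -24570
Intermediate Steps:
A(V) = 1 + V (A(V) = (1 + V)*1 = 1 + V)
(v*A(6))*54 = -65*(1 + 6)*54 = -65*7*54 = -455*54 = -24570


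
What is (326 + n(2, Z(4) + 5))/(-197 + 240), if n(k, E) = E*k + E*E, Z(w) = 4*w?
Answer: 809/43 ≈ 18.814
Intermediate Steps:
n(k, E) = E² + E*k (n(k, E) = E*k + E² = E² + E*k)
(326 + n(2, Z(4) + 5))/(-197 + 240) = (326 + (4*4 + 5)*((4*4 + 5) + 2))/(-197 + 240) = (326 + (16 + 5)*((16 + 5) + 2))/43 = (326 + 21*(21 + 2))*(1/43) = (326 + 21*23)*(1/43) = (326 + 483)*(1/43) = 809*(1/43) = 809/43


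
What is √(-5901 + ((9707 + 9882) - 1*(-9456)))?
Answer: 2*√5786 ≈ 152.13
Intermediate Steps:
√(-5901 + ((9707 + 9882) - 1*(-9456))) = √(-5901 + (19589 + 9456)) = √(-5901 + 29045) = √23144 = 2*√5786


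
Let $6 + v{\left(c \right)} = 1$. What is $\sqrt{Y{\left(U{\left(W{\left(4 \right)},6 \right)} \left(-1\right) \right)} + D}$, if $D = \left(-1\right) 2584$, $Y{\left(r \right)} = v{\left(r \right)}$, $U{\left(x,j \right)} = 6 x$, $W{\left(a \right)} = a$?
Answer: $i \sqrt{2589} \approx 50.882 i$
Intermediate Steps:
$v{\left(c \right)} = -5$ ($v{\left(c \right)} = -6 + 1 = -5$)
$Y{\left(r \right)} = -5$
$D = -2584$
$\sqrt{Y{\left(U{\left(W{\left(4 \right)},6 \right)} \left(-1\right) \right)} + D} = \sqrt{-5 - 2584} = \sqrt{-2589} = i \sqrt{2589}$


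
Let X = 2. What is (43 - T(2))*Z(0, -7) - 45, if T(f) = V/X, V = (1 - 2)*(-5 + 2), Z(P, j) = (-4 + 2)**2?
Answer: 121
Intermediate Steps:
Z(P, j) = 4 (Z(P, j) = (-2)**2 = 4)
V = 3 (V = -1*(-3) = 3)
T(f) = 3/2
(43 - T(2))*Z(0, -7) - 45 = (43 - 1*3/2)*4 - 45 = (43 - 3/2)*4 - 45 = (83/2)*4 - 45 = 166 - 45 = 121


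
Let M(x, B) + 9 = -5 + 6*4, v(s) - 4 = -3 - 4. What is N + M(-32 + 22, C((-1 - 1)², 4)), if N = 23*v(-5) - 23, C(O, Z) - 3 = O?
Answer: -82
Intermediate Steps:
v(s) = -3 (v(s) = 4 + (-3 - 4) = 4 - 7 = -3)
C(O, Z) = 3 + O
N = -92 (N = 23*(-3) - 23 = -69 - 23 = -92)
M(x, B) = 10 (M(x, B) = -9 + (-5 + 6*4) = -9 + (-5 + 24) = -9 + 19 = 10)
N + M(-32 + 22, C((-1 - 1)², 4)) = -92 + 10 = -82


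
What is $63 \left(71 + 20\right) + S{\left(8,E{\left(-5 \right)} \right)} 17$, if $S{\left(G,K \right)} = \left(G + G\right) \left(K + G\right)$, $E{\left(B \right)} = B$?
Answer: $6549$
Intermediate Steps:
$S{\left(G,K \right)} = 2 G \left(G + K\right)$
$63 \left(71 + 20\right) + S{\left(8,E{\left(-5 \right)} \right)} 17 = 63 \left(71 + 20\right) + 2 \cdot 8 \left(8 - 5\right) 17 = 63 \cdot 91 + 2 \cdot 8 \cdot 3 \cdot 17 = 5733 + 48 \cdot 17 = 5733 + 816 = 6549$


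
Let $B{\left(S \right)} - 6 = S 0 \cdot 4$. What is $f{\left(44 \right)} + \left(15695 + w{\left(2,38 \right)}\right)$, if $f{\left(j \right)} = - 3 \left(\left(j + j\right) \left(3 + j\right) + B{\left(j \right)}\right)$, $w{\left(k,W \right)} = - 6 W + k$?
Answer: $3043$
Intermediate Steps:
$B{\left(S \right)} = 6$ ($B{\left(S \right)} = 6 + S 0 \cdot 4 = 6 + 0 \cdot 4 = 6 + 0 = 6$)
$w{\left(k,W \right)} = k - 6 W$
$f{\left(j \right)} = -18 - 6 j \left(3 + j\right)$ ($f{\left(j \right)} = - 3 \left(\left(j + j\right) \left(3 + j\right) + 6\right) = - 3 \left(2 j \left(3 + j\right) + 6\right) = - 3 \left(6 + 2 j \left(3 + j\right)\right) = -18 - 6 j \left(3 + j\right)$)
$f{\left(44 \right)} + \left(15695 + w{\left(2,38 \right)}\right) = \left(-18 - 792 - 6 \cdot 44^{2}\right) + \left(15695 + \left(2 - 228\right)\right) = \left(-18 - 792 - 11616\right) + \left(15695 + \left(2 - 228\right)\right) = \left(-18 - 792 - 11616\right) + \left(15695 - 226\right) = -12426 + 15469 = 3043$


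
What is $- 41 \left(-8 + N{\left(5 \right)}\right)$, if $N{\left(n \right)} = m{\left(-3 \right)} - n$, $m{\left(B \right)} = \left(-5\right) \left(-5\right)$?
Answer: $-492$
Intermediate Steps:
$m{\left(B \right)} = 25$
$N{\left(n \right)} = 25 - n$
$- 41 \left(-8 + N{\left(5 \right)}\right) = - 41 \left(-8 + \left(25 - 5\right)\right) = - 41 \left(-8 + 20\right) = \left(-41\right) 12 = -492$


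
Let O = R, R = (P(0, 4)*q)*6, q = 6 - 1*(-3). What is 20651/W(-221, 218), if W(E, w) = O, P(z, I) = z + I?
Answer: 20651/216 ≈ 95.606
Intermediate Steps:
P(z, I) = I + z
q = 9 (q = 6 + 3 = 9)
R = 216 (R = ((4 + 0)*9)*6 = (4*9)*6 = 36*6 = 216)
O = 216
W(E, w) = 216
20651/W(-221, 218) = 20651/216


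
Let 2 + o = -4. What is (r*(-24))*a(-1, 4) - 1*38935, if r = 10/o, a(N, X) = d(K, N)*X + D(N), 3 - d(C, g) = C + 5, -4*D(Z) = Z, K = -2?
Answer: -38925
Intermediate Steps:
o = -6 (o = -2 - 4 = -6)
D(Z) = -Z/4
d(C, g) = -2 - C (d(C, g) = 3 - (C + 5) = 3 - (5 + C) = 3 + (-5 - C) = -2 - C)
a(N, X) = -N/4 (a(N, X) = (-2 - 1*(-2))*X - N/4 = (-2 + 2)*X - N/4 = 0*X - N/4 = 0 - N/4 = -N/4)
r = -5/3 (r = 10/(-6) = 10*(-1/6) = -5/3 ≈ -1.6667)
(r*(-24))*a(-1, 4) - 1*38935 = (-5/3*(-24))*(-1/4*(-1)) - 1*38935 = 40*(1/4) - 38935 = 10 - 38935 = -38925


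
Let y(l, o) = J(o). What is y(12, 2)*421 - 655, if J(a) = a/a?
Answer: -234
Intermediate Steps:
J(a) = 1
y(l, o) = 1
y(12, 2)*421 - 655 = 1*421 - 655 = 421 - 655 = -234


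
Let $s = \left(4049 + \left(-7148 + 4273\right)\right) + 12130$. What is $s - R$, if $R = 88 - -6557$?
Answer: $6659$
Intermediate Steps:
$R = 6645$ ($R = 88 + 6557 = 6645$)
$s = 13304$ ($s = \left(4049 - 2875\right) + 12130 = 1174 + 12130 = 13304$)
$s - R = 13304 - 6645 = 6659$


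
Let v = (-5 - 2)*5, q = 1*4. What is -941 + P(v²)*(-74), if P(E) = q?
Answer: -1237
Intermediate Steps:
q = 4
v = -35 (v = -7*5 = -35)
P(E) = 4
-941 + P(v²)*(-74) = -941 + 4*(-74) = -941 - 296 = -1237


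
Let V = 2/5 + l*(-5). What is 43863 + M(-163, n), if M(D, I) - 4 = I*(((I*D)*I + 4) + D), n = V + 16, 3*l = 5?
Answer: -145042093/3375 ≈ -42975.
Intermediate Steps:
l = 5/3 (l = (⅓)*5 = 5/3 ≈ 1.6667)
V = -119/15 (V = 2/5 + (5/3)*(-5) = 2*(⅕) - 25/3 = ⅖ - 25/3 = -119/15 ≈ -7.9333)
n = 121/15 (n = -119/15 + 16 = 121/15 ≈ 8.0667)
M(D, I) = 4 + I*(4 + D + D*I²) (M(D, I) = 4 + I*(((I*D)*I + 4) + D) = 4 + I*(((D*I)*I + 4) + D) = 4 + I*((D*I² + 4) + D) = 4 + I*((4 + D*I²) + D) = 4 + I*(4 + D + D*I²))
43863 + M(-163, n) = 43863 + (4 + 4*(121/15) - 163*121/15 - 163*(121/15)³) = 43863 + (4 + 484/15 - 19723/15 - 163*1771561/3375) = 43863 + (4 + 484/15 - 19723/15 - 288764443/3375) = 43863 - 293079718/3375 = -145042093/3375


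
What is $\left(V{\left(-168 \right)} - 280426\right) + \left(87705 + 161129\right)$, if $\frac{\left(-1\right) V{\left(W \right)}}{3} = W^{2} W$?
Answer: $14193304$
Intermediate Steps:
$V{\left(W \right)} = - 3 W^{3}$ ($V{\left(W \right)} = - 3 W^{2} W = - 3 W^{3}$)
$\left(V{\left(-168 \right)} - 280426\right) + \left(87705 + 161129\right) = \left(- 3 \left(-168\right)^{3} - 280426\right) + \left(87705 + 161129\right) = \left(\left(-3\right) \left(-4741632\right) - 280426\right) + 248834 = \left(14224896 - 280426\right) + 248834 = 13944470 + 248834 = 14193304$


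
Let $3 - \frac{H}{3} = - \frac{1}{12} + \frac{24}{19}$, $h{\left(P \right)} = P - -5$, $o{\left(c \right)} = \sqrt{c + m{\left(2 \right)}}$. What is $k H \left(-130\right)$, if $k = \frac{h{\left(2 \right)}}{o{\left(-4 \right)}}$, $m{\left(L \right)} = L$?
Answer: $\frac{188825 i \sqrt{2}}{76} \approx 3513.7 i$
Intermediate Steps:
$o{\left(c \right)} = \sqrt{2 + c}$ ($o{\left(c \right)} = \sqrt{c + 2} = \sqrt{2 + c}$)
$h{\left(P \right)} = 5 + P$ ($h{\left(P \right)} = P + 5 = 5 + P$)
$k = - \frac{7 i \sqrt{2}}{2}$ ($k = \frac{5 + 2}{\sqrt{2 - 4}} = \frac{7}{\sqrt{-2}} = \frac{7}{i \sqrt{2}} = 7 \left(- \frac{i \sqrt{2}}{2}\right) = - \frac{7 i \sqrt{2}}{2} \approx - 4.9497 i$)
$H = \frac{415}{76}$ ($H = 9 - 3 \left(- \frac{1}{12} + \frac{24}{19}\right) = 9 - \frac{269}{76} = \frac{415}{76} \approx 5.4605$)
$k H \left(-130\right) = - \frac{7 i \sqrt{2}}{2} \cdot \frac{415}{76} \left(-130\right) = - \frac{7 i \sqrt{2}}{2} \left(- \frac{26975}{38}\right) = \frac{188825 i \sqrt{2}}{76}$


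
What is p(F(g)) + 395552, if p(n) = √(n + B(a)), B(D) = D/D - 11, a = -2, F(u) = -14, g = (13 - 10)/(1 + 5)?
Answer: 395552 + 2*I*√6 ≈ 3.9555e+5 + 4.899*I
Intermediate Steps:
g = ½ (g = 3/6 = 3*(⅙) = ½ ≈ 0.50000)
B(D) = -10 (B(D) = 1 - 11 = -10)
p(n) = √(-10 + n) (p(n) = √(n - 10) = √(-10 + n))
p(F(g)) + 395552 = √(-10 - 14) + 395552 = √(-24) + 395552 = 2*I*√6 + 395552 = 395552 + 2*I*√6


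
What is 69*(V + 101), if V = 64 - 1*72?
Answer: 6417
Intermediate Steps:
V = -8 (V = 64 - 72 = -8)
69*(V + 101) = 69*(-8 + 101) = 69*93 = 6417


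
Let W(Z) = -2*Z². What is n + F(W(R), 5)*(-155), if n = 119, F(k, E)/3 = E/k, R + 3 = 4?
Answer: 2563/2 ≈ 1281.5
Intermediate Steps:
R = 1 (R = -3 + 4 = 1)
F(k, E) = 3*E/k (F(k, E) = 3*(E/k) = 3*E/k)
n + F(W(R), 5)*(-155) = 119 + (3*5/(-2*1²))*(-155) = 119 + (3*5/(-2*1))*(-155) = 119 + (3*5/(-2))*(-155) = 119 + (3*5*(-½))*(-155) = 119 - 15/2*(-155) = 119 + 2325/2 = 2563/2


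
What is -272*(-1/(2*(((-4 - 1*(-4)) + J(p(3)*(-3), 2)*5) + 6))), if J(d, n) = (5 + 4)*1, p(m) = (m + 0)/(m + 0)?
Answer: 8/3 ≈ 2.6667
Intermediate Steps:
p(m) = 1 (p(m) = m/m = 1)
J(d, n) = 9 (J(d, n) = 9*1 = 9)
-272*(-1/(2*(((-4 - 1*(-4)) + J(p(3)*(-3), 2)*5) + 6))) = -272*(-1/(2*(((-4 - 1*(-4)) + 9*5) + 6))) = -272*(-1/(2*(((-4 + 4) + 45) + 6))) = -272*(-1/(2*((0 + 45) + 6))) = -272*(-1/(2*(45 + 6))) = -272/((-2*51)) = -272/(-102) = -272*(-1/102) = 8/3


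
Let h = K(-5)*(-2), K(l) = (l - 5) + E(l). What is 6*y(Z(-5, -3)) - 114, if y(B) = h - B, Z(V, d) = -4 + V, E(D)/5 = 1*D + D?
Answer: 660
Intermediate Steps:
E(D) = 10*D (E(D) = 5*(1*D + D) = 5*(D + D) = 5*(2*D) = 10*D)
K(l) = -5 + 11*l (K(l) = (l - 5) + 10*l = (-5 + l) + 10*l = -5 + 11*l)
h = 120 (h = (-5 + 11*(-5))*(-2) = (-5 - 55)*(-2) = -60*(-2) = 120)
y(B) = 120 - B
6*y(Z(-5, -3)) - 114 = 6*(120 - (-4 - 5)) - 114 = 6*(120 - 1*(-9)) - 114 = 6*(120 + 9) - 114 = 6*129 - 114 = 774 - 114 = 660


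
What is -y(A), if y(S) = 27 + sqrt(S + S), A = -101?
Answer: -27 - I*sqrt(202) ≈ -27.0 - 14.213*I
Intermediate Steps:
y(S) = 27 + sqrt(2)*sqrt(S) (y(S) = 27 + sqrt(2*S) = 27 + sqrt(2)*sqrt(S))
-y(A) = -(27 + sqrt(2)*sqrt(-101)) = -(27 + sqrt(2)*(I*sqrt(101))) = -(27 + I*sqrt(202)) = -27 - I*sqrt(202)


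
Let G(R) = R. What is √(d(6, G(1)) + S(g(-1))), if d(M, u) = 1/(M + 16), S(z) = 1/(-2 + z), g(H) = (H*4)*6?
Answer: √143/143 ≈ 0.083624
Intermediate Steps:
g(H) = 24*H (g(H) = (4*H)*6 = 24*H)
d(M, u) = 1/(16 + M)
√(d(6, G(1)) + S(g(-1))) = √(1/(16 + 6) + 1/(-2 + 24*(-1))) = √(1/22 + 1/(-2 - 24)) = √(1/22 + 1/(-26)) = √(1/22 - 1/26) = √(1/143) = √143/143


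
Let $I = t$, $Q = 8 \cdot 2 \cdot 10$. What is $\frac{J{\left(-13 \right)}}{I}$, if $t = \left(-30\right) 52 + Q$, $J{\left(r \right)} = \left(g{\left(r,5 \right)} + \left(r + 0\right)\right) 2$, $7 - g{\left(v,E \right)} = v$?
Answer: $- \frac{1}{100} \approx -0.01$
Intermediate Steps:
$g{\left(v,E \right)} = 7 - v$
$J{\left(r \right)} = 14$ ($J{\left(r \right)} = \left(\left(7 - r\right) + \left(r + 0\right)\right) 2 = \left(\left(7 - r\right) + r\right) 2 = 7 \cdot 2 = 14$)
$Q = 160$ ($Q = 16 \cdot 10 = 160$)
$t = -1400$ ($t = \left(-30\right) 52 + 160 = -1560 + 160 = -1400$)
$I = -1400$
$\frac{J{\left(-13 \right)}}{I} = \frac{14}{-1400} = 14 \left(- \frac{1}{1400}\right) = - \frac{1}{100}$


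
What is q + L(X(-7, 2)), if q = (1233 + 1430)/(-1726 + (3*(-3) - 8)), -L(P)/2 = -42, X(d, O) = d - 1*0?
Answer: 143749/1743 ≈ 82.472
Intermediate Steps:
X(d, O) = d (X(d, O) = d + 0 = d)
L(P) = 84 (L(P) = -2*(-42) = 84)
q = -2663/1743 (q = 2663/(-1726 + (-9 - 8)) = 2663/(-1726 - 17) = 2663/(-1743) = 2663*(-1/1743) = -2663/1743 ≈ -1.5278)
q + L(X(-7, 2)) = -2663/1743 + 84 = 143749/1743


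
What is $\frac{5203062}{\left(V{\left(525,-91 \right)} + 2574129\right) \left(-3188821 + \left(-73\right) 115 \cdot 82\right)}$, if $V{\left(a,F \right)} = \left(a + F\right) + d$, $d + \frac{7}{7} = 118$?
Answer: $- \frac{2601531}{4991288808740} \approx -5.2121 \cdot 10^{-7}$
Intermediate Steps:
$d = 117$ ($d = -1 + 118 = 117$)
$V{\left(a,F \right)} = 117 + F + a$ ($V{\left(a,F \right)} = \left(a + F\right) + 117 = \left(F + a\right) + 117 = 117 + F + a$)
$\frac{5203062}{\left(V{\left(525,-91 \right)} + 2574129\right) \left(-3188821 + \left(-73\right) 115 \cdot 82\right)} = \frac{5203062}{\left(\left(117 - 91 + 525\right) + 2574129\right) \left(-3188821 + \left(-73\right) 115 \cdot 82\right)} = \frac{5203062}{\left(551 + 2574129\right) \left(-3188821 - 688390\right)} = \frac{5203062}{2574680 \left(-3188821 - 688390\right)} = \frac{5203062}{2574680 \left(-3877211\right)} = \frac{5203062}{-9982577617480} = 5203062 \left(- \frac{1}{9982577617480}\right) = - \frac{2601531}{4991288808740}$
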